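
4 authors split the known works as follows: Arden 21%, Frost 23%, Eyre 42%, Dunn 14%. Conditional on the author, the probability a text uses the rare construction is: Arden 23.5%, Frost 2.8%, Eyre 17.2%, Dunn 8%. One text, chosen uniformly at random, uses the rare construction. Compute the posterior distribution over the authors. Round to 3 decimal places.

Arden 0.354, Frost 0.046, Eyre 0.519, Dunn 0.080

Compute prior × likelihood for every hypothesis:
  Arden: 0.21 × 0.235 = 0.04935
  Frost: 0.23 × 0.028 = 0.00644
  Eyre: 0.42 × 0.172 = 0.07224
  Dunn: 0.14 × 0.08 = 0.0112
Normalizing constant = 0.13923.
P(Arden | rare-form) = 0.04935/0.13923 ≈ 0.354
P(Frost | rare-form) = 0.00644/0.13923 ≈ 0.046
P(Eyre | rare-form) = 0.07224/0.13923 ≈ 0.519
P(Dunn | rare-form) = 0.0112/0.13923 ≈ 0.080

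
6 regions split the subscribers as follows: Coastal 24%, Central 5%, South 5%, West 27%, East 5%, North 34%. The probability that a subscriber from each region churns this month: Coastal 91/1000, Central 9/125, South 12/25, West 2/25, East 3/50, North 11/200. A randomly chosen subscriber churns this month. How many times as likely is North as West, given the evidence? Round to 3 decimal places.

0.866

Prior × likelihood for each hypothesis:
  Coastal: 0.24 × 0.091 = 0.02184
  Central: 0.05 × 0.072 = 0.0036
  South: 0.05 × 0.48 = 0.024
  West: 0.27 × 0.08 = 0.0216
  East: 0.05 × 0.06 = 0.003
  North: 0.34 × 0.055 = 0.0187
Total = 0.09274.
The ratio is 0.0187 / 0.0216 (the normalizer cancels) = 0.866.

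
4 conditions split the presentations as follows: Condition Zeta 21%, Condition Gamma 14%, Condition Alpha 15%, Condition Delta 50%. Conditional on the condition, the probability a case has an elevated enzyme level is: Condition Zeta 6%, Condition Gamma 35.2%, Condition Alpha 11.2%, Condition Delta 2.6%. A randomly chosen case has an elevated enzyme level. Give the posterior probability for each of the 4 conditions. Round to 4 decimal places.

Condition Zeta 0.1374, Condition Gamma 0.5375, Condition Alpha 0.1832, Condition Delta 0.1418

Compute prior × likelihood for every hypothesis:
  Condition Zeta: 0.21 × 0.06 = 0.0126
  Condition Gamma: 0.14 × 0.352 = 0.04928
  Condition Alpha: 0.15 × 0.112 = 0.0168
  Condition Delta: 0.5 × 0.026 = 0.013
Sum = 0.09168.
P(Condition Zeta | elevated) = 0.0126/0.09168 ≈ 0.1374
P(Condition Gamma | elevated) = 0.04928/0.09168 ≈ 0.5375
P(Condition Alpha | elevated) = 0.0168/0.09168 ≈ 0.1832
P(Condition Delta | elevated) = 0.013/0.09168 ≈ 0.1418
(Check: 0.1374+0.5375+0.1832+0.1418 = 0.9999.)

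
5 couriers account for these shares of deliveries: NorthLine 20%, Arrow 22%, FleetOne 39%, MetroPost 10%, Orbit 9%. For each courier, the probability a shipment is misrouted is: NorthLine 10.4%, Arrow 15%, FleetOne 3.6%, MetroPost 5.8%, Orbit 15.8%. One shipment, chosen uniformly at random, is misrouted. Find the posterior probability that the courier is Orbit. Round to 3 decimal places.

0.162

Compute prior × likelihood for every hypothesis:
  NorthLine: 0.2 × 0.104 = 0.0208
  Arrow: 0.22 × 0.15 = 0.033
  FleetOne: 0.39 × 0.036 = 0.01404
  MetroPost: 0.1 × 0.058 = 0.0058
  Orbit: 0.09 × 0.158 = 0.01422
Normalizing constant = 0.08786.
P(Orbit | evidence) = 0.01422 / 0.08786 ≈ 0.162.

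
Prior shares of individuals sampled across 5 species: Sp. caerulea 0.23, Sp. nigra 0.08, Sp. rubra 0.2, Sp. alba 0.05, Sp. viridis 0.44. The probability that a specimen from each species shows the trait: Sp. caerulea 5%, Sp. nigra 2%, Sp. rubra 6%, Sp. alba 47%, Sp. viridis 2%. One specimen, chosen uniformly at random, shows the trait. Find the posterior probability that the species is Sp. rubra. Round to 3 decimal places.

0.209

Prior × likelihood for each hypothesis:
  Sp. caerulea: 0.23 × 0.05 = 0.0115
  Sp. nigra: 0.08 × 0.02 = 0.0016
  Sp. rubra: 0.2 × 0.06 = 0.012
  Sp. alba: 0.05 × 0.47 = 0.0235
  Sp. viridis: 0.44 × 0.02 = 0.0088
Total = 0.0574.
P(Sp. rubra | evidence) = 0.012 / 0.0574 ≈ 0.209.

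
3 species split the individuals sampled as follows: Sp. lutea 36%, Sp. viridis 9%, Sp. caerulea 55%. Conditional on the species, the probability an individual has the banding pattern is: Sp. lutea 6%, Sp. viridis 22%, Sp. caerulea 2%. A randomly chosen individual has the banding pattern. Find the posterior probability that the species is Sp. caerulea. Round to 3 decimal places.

Compute prior × likelihood for every hypothesis:
  Sp. lutea: 0.36 × 0.06 = 0.0216
  Sp. viridis: 0.09 × 0.22 = 0.0198
  Sp. caerulea: 0.55 × 0.02 = 0.011
Sum = 0.0524.
P(Sp. caerulea | evidence) = 0.011 / 0.0524 ≈ 0.210.

0.210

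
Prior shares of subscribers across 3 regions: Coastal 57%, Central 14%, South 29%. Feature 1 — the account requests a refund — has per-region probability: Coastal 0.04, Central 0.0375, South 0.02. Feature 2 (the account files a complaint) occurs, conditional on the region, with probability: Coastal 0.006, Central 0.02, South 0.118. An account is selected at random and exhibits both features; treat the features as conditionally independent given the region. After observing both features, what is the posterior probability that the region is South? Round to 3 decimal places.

0.739

Prior × likelihood for each hypothesis:
  Coastal: 0.57 × 0.04 × 0.006 = 0.0001368
  Central: 0.14 × 0.0375 × 0.02 = 0.000105
  South: 0.29 × 0.02 × 0.118 = 0.0006844
Sum = 0.0009262.
P(South | evidence) = 0.0006844 / 0.0009262 ≈ 0.739.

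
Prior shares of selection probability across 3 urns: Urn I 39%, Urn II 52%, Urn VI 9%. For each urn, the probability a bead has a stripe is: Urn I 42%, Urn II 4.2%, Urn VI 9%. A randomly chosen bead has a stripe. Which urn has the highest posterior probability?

Prior × likelihood for each hypothesis:
  Urn I: 0.39 × 0.42 = 0.1638
  Urn II: 0.52 × 0.042 = 0.02184
  Urn VI: 0.09 × 0.09 = 0.0081
Total = 0.19374.
Largest term belongs to Urn I, so Urn I is most probable.

Urn I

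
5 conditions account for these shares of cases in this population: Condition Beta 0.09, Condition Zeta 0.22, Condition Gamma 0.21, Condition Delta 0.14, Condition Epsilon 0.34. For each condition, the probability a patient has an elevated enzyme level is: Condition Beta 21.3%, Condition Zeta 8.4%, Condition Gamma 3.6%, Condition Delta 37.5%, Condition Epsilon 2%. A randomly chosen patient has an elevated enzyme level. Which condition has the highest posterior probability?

Unnormalized posteriors (prior × likelihood):
  Condition Beta: 0.09 × 0.213 = 0.01917
  Condition Zeta: 0.22 × 0.084 = 0.01848
  Condition Gamma: 0.21 × 0.036 = 0.00756
  Condition Delta: 0.14 × 0.375 = 0.0525
  Condition Epsilon: 0.34 × 0.02 = 0.0068
Sum = 0.10451.
Largest term belongs to Condition Delta, so Condition Delta is most probable.

Condition Delta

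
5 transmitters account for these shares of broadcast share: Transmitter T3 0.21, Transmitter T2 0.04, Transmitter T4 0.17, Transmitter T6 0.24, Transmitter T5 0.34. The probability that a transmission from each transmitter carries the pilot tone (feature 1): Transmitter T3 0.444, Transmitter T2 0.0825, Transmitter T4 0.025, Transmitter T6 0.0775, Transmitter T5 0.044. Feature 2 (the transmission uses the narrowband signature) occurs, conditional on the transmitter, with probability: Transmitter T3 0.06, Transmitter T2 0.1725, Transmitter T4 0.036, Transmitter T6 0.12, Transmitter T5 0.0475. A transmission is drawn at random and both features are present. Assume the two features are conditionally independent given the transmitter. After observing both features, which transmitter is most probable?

Prior × likelihood for each hypothesis:
  Transmitter T3: 0.21 × 0.444 × 0.06 = 0.0055944
  Transmitter T2: 0.04 × 0.0825 × 0.1725 = 0.00056925
  Transmitter T4: 0.17 × 0.025 × 0.036 = 0.000153
  Transmitter T6: 0.24 × 0.0775 × 0.12 = 0.002232
  Transmitter T5: 0.34 × 0.044 × 0.0475 = 0.0007106
Sum = 0.00925925.
Largest term belongs to Transmitter T3, so Transmitter T3 is most probable.

Transmitter T3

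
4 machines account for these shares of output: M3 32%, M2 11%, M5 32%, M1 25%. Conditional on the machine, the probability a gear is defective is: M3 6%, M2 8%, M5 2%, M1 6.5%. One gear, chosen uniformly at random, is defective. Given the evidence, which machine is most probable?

Prior × likelihood for each hypothesis:
  M3: 0.32 × 0.06 = 0.0192
  M2: 0.11 × 0.08 = 0.0088
  M5: 0.32 × 0.02 = 0.0064
  M1: 0.25 × 0.065 = 0.01625
Normalizing constant = 0.05065.
Largest term belongs to M3, so M3 is most probable.

M3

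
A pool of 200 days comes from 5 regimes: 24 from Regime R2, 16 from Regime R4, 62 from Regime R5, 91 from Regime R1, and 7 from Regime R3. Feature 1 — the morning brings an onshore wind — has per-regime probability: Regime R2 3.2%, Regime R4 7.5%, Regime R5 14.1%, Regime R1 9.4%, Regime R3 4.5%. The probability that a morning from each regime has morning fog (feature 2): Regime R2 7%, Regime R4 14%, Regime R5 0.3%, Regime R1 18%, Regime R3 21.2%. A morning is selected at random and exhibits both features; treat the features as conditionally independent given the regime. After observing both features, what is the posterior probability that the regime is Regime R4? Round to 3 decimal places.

0.091

Compute prior × likelihood for every hypothesis:
  Regime R2: 0.12 × 0.032 × 0.07 = 0.0002688
  Regime R4: 0.08 × 0.075 × 0.14 = 0.00084
  Regime R5: 0.31 × 0.141 × 0.003 = 0.00013113
  Regime R1: 0.455 × 0.094 × 0.18 = 0.0076986
  Regime R3: 0.035 × 0.045 × 0.212 = 0.0003339
Normalizing constant = 0.00927243.
P(Regime R4 | evidence) = 0.00084 / 0.00927243 ≈ 0.091.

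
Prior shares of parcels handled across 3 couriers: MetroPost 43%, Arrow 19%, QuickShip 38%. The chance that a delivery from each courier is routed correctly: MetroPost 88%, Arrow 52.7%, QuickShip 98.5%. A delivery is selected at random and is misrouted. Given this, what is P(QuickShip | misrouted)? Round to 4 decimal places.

0.0387

Taking complements, P(misrouted | each) = MetroPost 0.12, Arrow 0.473, QuickShip 0.015.
Compute prior × likelihood for every hypothesis:
  MetroPost: 0.43 × 0.12 = 0.0516
  Arrow: 0.19 × 0.473 = 0.08987
  QuickShip: 0.38 × 0.015 = 0.0057
Sum = 0.14717.
P(QuickShip | evidence) = 0.0057 / 0.14717 ≈ 0.0387.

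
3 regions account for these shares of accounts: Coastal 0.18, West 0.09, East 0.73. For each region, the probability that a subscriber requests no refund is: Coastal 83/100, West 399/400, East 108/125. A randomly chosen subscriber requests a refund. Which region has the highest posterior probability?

Taking complements, P(refund | each) = Coastal 0.17, West 0.0025, East 0.136.
Unnormalized posteriors (prior × likelihood):
  Coastal: 0.18 × 0.17 = 0.0306
  West: 0.09 × 0.0025 = 0.000225
  East: 0.73 × 0.136 = 0.09928
Sum = 0.130105.
Largest term belongs to East, so East is most probable.

East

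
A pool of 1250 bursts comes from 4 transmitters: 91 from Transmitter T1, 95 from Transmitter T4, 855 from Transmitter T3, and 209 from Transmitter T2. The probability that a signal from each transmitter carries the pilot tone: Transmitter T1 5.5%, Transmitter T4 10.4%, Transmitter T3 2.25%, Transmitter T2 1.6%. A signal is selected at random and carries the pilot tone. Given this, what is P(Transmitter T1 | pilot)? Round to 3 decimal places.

0.134

Compute prior × likelihood for every hypothesis:
  Transmitter T1: 0.0728 × 0.055 = 0.004004
  Transmitter T4: 0.076 × 0.104 = 0.007904
  Transmitter T3: 0.684 × 0.0225 = 0.01539
  Transmitter T2: 0.1672 × 0.016 = 0.0026752
Total = 0.0299732.
P(Transmitter T1 | evidence) = 0.004004 / 0.0299732 ≈ 0.134.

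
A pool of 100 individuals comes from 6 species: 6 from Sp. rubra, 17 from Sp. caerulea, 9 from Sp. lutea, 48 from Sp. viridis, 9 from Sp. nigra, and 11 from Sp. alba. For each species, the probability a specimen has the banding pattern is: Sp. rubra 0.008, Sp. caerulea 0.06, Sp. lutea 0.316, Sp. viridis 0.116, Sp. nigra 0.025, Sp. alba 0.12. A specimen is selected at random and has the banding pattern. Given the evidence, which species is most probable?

Sp. viridis

Prior × likelihood for each hypothesis:
  Sp. rubra: 0.06 × 0.008 = 0.00048
  Sp. caerulea: 0.17 × 0.06 = 0.0102
  Sp. lutea: 0.09 × 0.316 = 0.02844
  Sp. viridis: 0.48 × 0.116 = 0.05568
  Sp. nigra: 0.09 × 0.025 = 0.00225
  Sp. alba: 0.11 × 0.12 = 0.0132
Normalizing constant = 0.11025.
Largest term belongs to Sp. viridis, so Sp. viridis is most probable.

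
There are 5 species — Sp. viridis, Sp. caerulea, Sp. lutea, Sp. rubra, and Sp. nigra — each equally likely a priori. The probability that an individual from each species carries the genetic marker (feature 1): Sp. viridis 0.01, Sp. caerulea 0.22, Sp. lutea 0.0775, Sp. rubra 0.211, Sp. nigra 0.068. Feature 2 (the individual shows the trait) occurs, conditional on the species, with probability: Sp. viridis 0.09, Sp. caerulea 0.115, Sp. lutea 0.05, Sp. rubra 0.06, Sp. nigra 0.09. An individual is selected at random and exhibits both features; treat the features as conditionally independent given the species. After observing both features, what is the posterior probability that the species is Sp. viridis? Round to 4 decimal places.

0.0184

With a uniform prior (1/5 each), posterior ∝ likelihood:
  Sp. viridis: 0.01 × 0.09 = 0.0009
  Sp. caerulea: 0.22 × 0.115 = 0.0253
  Sp. lutea: 0.0775 × 0.05 = 0.003875
  Sp. rubra: 0.211 × 0.06 = 0.01266
  Sp. nigra: 0.068 × 0.09 = 0.00612
Total = 0.048855.
P(Sp. viridis | evidence) = 0.0009 / 0.048855 ≈ 0.0184.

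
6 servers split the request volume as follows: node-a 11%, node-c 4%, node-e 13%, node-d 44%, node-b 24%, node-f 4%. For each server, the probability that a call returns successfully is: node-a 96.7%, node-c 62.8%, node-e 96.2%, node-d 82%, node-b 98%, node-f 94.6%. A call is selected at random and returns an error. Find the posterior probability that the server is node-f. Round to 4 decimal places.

0.0197

Taking complements, P(error | each) = node-a 0.033, node-c 0.372, node-e 0.038, node-d 0.18, node-b 0.02, node-f 0.054.
Compute prior × likelihood for every hypothesis:
  node-a: 0.11 × 0.033 = 0.00363
  node-c: 0.04 × 0.372 = 0.01488
  node-e: 0.13 × 0.038 = 0.00494
  node-d: 0.44 × 0.18 = 0.0792
  node-b: 0.24 × 0.02 = 0.0048
  node-f: 0.04 × 0.054 = 0.00216
Normalizing constant = 0.10961.
P(node-f | evidence) = 0.00216 / 0.10961 ≈ 0.0197.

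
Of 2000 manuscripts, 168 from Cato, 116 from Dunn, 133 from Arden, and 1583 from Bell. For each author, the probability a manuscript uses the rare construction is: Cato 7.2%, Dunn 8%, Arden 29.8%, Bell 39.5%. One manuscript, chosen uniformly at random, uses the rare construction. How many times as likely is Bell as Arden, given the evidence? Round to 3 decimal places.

Prior × likelihood for each hypothesis:
  Cato: 0.084 × 0.072 = 0.006048
  Dunn: 0.058 × 0.08 = 0.00464
  Arden: 0.0665 × 0.298 = 0.019817
  Bell: 0.7915 × 0.395 = 0.3126425
Sum = 0.3431475.
The ratio is 0.3126425 / 0.019817 (the normalizer cancels) = 15.776.

15.776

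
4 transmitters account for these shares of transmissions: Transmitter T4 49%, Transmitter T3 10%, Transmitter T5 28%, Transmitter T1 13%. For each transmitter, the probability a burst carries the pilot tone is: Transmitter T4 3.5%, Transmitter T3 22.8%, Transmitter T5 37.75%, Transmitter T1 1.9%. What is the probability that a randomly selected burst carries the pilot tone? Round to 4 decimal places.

0.1481

By Bayes' rule, posterior ∝ prior × likelihood:
  Transmitter T4: 0.49 × 0.035 = 0.01715
  Transmitter T3: 0.1 × 0.228 = 0.0228
  Transmitter T5: 0.28 × 0.3775 = 0.1057
  Transmitter T1: 0.13 × 0.019 = 0.00247
P(pilot) = 0.01715 + 0.0228 + 0.1057 + 0.00247 = 0.14812 → 0.1481.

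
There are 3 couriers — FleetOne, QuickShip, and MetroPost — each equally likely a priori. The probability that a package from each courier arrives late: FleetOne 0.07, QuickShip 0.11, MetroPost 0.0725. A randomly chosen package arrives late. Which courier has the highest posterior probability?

With a uniform prior (1/3 each), posterior ∝ likelihood:
  FleetOne: 0.07
  QuickShip: 0.11
  MetroPost: 0.0725
Sum = 0.2525.
Largest term belongs to QuickShip, so QuickShip is most probable.

QuickShip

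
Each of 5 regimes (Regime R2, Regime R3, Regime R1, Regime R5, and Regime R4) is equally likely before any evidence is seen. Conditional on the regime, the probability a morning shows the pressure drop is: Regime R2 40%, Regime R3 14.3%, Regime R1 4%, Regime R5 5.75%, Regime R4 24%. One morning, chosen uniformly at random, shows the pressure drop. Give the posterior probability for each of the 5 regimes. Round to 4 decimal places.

Regime R2 0.4543, Regime R3 0.1624, Regime R1 0.0454, Regime R5 0.0653, Regime R4 0.2726

With a uniform prior (1/5 each), posterior ∝ likelihood:
  Regime R2: 0.4
  Regime R3: 0.143
  Regime R1: 0.04
  Regime R5: 0.0575
  Regime R4: 0.24
Total = 0.8805.
P(Regime R2 | drop) = 0.4/0.8805 ≈ 0.4543
P(Regime R3 | drop) = 0.143/0.8805 ≈ 0.1624
P(Regime R1 | drop) = 0.04/0.8805 ≈ 0.0454
P(Regime R5 | drop) = 0.0575/0.8805 ≈ 0.0653
P(Regime R4 | drop) = 0.24/0.8805 ≈ 0.2726
(Check: 0.4543+0.1624+0.0454+0.0653+0.2726 = 1.0000.)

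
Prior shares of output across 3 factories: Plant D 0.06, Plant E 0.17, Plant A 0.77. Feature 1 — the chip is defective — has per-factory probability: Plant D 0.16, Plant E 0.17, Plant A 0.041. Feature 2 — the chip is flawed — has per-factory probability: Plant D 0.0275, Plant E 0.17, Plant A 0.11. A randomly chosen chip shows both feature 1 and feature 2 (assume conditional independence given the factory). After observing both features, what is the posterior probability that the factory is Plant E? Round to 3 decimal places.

By Bayes' rule, posterior ∝ prior × likelihood:
  Plant D: 0.06 × 0.16 × 0.0275 = 0.000264
  Plant E: 0.17 × 0.17 × 0.17 = 0.004913
  Plant A: 0.77 × 0.041 × 0.11 = 0.0034727
Sum = 0.0086497.
P(Plant E | evidence) = 0.004913 / 0.0086497 ≈ 0.568.

0.568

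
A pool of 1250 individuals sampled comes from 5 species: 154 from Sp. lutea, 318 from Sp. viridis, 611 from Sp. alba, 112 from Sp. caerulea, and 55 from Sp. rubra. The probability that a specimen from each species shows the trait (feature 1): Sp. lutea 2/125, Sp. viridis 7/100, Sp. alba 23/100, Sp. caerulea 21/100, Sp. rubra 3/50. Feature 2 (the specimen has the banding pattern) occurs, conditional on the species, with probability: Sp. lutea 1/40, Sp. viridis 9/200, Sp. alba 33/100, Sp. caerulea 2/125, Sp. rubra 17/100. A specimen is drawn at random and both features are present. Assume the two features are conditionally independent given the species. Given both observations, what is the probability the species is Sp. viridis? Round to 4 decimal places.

0.0207

Prior × likelihood for each hypothesis:
  Sp. lutea: 0.1232 × 0.016 × 0.025 = 0.00004928
  Sp. viridis: 0.2544 × 0.07 × 0.045 = 0.00080136
  Sp. alba: 0.4888 × 0.23 × 0.33 = 0.03709992
  Sp. caerulea: 0.0896 × 0.21 × 0.016 = 0.000301056
  Sp. rubra: 0.044 × 0.06 × 0.17 = 0.0004488
Total = 0.038700416.
P(Sp. viridis | evidence) = 0.00080136 / 0.038700416 ≈ 0.0207.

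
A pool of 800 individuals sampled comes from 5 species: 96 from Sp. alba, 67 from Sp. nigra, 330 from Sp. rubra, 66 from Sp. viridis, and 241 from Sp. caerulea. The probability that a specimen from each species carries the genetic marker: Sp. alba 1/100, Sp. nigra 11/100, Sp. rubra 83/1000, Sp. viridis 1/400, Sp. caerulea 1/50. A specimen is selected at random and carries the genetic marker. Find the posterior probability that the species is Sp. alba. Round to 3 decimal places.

0.024

By Bayes' rule, posterior ∝ prior × likelihood:
  Sp. alba: 0.12 × 0.01 = 0.0012
  Sp. nigra: 0.08375 × 0.11 = 0.0092125
  Sp. rubra: 0.4125 × 0.083 = 0.0342375
  Sp. viridis: 0.0825 × 0.0025 = 0.00020625
  Sp. caerulea: 0.30125 × 0.02 = 0.006025
Sum = 0.05088125.
P(Sp. alba | evidence) = 0.0012 / 0.05088125 ≈ 0.024.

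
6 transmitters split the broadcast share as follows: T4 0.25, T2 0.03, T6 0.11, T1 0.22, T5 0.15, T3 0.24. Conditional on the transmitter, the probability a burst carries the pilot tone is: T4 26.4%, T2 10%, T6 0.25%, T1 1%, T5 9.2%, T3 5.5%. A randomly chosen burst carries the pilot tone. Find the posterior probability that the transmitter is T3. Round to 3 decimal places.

Unnormalized posteriors (prior × likelihood):
  T4: 0.25 × 0.264 = 0.066
  T2: 0.03 × 0.1 = 0.003
  T6: 0.11 × 0.0025 = 0.000275
  T1: 0.22 × 0.01 = 0.0022
  T5: 0.15 × 0.092 = 0.0138
  T3: 0.24 × 0.055 = 0.0132
Normalizing constant = 0.098475.
P(T3 | evidence) = 0.0132 / 0.098475 ≈ 0.134.

0.134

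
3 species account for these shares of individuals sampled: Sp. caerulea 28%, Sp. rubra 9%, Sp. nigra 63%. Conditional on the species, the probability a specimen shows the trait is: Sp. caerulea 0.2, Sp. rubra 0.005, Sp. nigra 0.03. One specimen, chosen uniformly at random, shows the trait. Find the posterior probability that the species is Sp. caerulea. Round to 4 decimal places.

Unnormalized posteriors (prior × likelihood):
  Sp. caerulea: 0.28 × 0.2 = 0.056
  Sp. rubra: 0.09 × 0.005 = 0.00045
  Sp. nigra: 0.63 × 0.03 = 0.0189
Sum = 0.07535.
P(Sp. caerulea | evidence) = 0.056 / 0.07535 ≈ 0.7432.

0.7432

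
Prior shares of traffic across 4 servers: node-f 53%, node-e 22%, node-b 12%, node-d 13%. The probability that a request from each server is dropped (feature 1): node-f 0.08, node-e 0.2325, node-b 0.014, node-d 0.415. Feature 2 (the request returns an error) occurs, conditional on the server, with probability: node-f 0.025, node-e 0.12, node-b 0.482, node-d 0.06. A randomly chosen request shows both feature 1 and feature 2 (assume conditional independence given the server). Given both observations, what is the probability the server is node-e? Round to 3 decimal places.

Unnormalized posteriors (prior × likelihood):
  node-f: 0.53 × 0.08 × 0.025 = 0.00106
  node-e: 0.22 × 0.2325 × 0.12 = 0.006138
  node-b: 0.12 × 0.014 × 0.482 = 0.00080976
  node-d: 0.13 × 0.415 × 0.06 = 0.003237
Sum = 0.01124476.
P(node-e | evidence) = 0.006138 / 0.01124476 ≈ 0.546.

0.546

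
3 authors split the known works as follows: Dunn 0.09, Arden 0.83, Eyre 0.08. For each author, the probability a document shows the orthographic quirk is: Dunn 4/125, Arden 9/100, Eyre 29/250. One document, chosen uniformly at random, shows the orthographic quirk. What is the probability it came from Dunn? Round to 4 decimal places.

By Bayes' rule, posterior ∝ prior × likelihood:
  Dunn: 0.09 × 0.032 = 0.00288
  Arden: 0.83 × 0.09 = 0.0747
  Eyre: 0.08 × 0.116 = 0.00928
Total = 0.08686.
P(Dunn | evidence) = 0.00288 / 0.08686 ≈ 0.0332.

0.0332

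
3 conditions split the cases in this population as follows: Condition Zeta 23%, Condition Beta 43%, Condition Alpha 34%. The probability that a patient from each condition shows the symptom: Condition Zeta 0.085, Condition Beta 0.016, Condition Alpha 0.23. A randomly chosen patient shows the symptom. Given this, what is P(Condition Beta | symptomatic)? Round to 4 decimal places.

By Bayes' rule, posterior ∝ prior × likelihood:
  Condition Zeta: 0.23 × 0.085 = 0.01955
  Condition Beta: 0.43 × 0.016 = 0.00688
  Condition Alpha: 0.34 × 0.23 = 0.0782
Sum = 0.10463.
P(Condition Beta | evidence) = 0.00688 / 0.10463 ≈ 0.0658.

0.0658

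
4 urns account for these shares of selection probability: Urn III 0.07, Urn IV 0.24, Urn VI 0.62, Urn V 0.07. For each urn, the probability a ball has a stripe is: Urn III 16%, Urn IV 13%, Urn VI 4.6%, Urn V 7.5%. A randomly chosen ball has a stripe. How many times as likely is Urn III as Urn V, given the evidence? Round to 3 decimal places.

2.133

By Bayes' rule, posterior ∝ prior × likelihood:
  Urn III: 0.07 × 0.16 = 0.0112
  Urn IV: 0.24 × 0.13 = 0.0312
  Urn VI: 0.62 × 0.046 = 0.02852
  Urn V: 0.07 × 0.075 = 0.00525
Sum = 0.07617.
The ratio is 0.0112 / 0.00525 (the normalizer cancels) = 2.133.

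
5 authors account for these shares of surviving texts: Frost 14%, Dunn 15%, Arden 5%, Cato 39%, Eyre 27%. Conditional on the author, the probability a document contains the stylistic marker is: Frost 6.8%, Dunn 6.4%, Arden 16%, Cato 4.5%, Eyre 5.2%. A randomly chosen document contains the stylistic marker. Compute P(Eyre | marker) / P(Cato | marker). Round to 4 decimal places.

By Bayes' rule, posterior ∝ prior × likelihood:
  Frost: 0.14 × 0.068 = 0.00952
  Dunn: 0.15 × 0.064 = 0.0096
  Arden: 0.05 × 0.16 = 0.008
  Cato: 0.39 × 0.045 = 0.01755
  Eyre: 0.27 × 0.052 = 0.01404
Normalizing constant = 0.05871.
The ratio is 0.01404 / 0.01755 (the normalizer cancels) = 0.8000.

0.8000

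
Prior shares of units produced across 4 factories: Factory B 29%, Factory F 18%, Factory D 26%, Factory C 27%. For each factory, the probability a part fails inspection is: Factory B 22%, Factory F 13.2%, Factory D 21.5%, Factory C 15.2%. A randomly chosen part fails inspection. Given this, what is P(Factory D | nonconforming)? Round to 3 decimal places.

Unnormalized posteriors (prior × likelihood):
  Factory B: 0.29 × 0.22 = 0.0638
  Factory F: 0.18 × 0.132 = 0.02376
  Factory D: 0.26 × 0.215 = 0.0559
  Factory C: 0.27 × 0.152 = 0.04104
Total = 0.1845.
P(Factory D | evidence) = 0.0559 / 0.1845 ≈ 0.303.

0.303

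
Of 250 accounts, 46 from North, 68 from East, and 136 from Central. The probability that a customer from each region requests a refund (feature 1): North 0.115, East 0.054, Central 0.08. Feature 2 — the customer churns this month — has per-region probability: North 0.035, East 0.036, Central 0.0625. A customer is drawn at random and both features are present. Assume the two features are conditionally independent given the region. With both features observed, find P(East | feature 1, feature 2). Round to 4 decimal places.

0.1325

By Bayes' rule, posterior ∝ prior × likelihood:
  North: 0.184 × 0.115 × 0.035 = 0.0007406
  East: 0.272 × 0.054 × 0.036 = 0.000528768
  Central: 0.544 × 0.08 × 0.0625 = 0.00272
Sum = 0.003989368.
P(East | evidence) = 0.000528768 / 0.003989368 ≈ 0.1325.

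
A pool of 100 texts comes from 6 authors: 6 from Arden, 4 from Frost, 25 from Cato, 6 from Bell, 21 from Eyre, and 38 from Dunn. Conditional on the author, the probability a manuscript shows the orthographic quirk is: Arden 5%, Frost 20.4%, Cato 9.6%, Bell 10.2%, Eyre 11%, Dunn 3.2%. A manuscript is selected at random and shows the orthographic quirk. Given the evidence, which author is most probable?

Cato

Prior × likelihood for each hypothesis:
  Arden: 0.06 × 0.05 = 0.003
  Frost: 0.04 × 0.204 = 0.00816
  Cato: 0.25 × 0.096 = 0.024
  Bell: 0.06 × 0.102 = 0.00612
  Eyre: 0.21 × 0.11 = 0.0231
  Dunn: 0.38 × 0.032 = 0.01216
Total = 0.07654.
Largest term belongs to Cato, so Cato is most probable.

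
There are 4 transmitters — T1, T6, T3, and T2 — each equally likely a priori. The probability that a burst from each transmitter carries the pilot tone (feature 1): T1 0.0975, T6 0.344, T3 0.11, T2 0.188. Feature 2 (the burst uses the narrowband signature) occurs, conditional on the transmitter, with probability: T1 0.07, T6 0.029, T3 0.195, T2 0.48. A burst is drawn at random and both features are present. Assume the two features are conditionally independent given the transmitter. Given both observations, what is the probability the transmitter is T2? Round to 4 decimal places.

With a uniform prior (1/4 each), posterior ∝ likelihood:
  T1: 0.0975 × 0.07 = 0.006825
  T6: 0.344 × 0.029 = 0.009976
  T3: 0.11 × 0.195 = 0.02145
  T2: 0.188 × 0.48 = 0.09024
Total = 0.128491.
P(T2 | evidence) = 0.09024 / 0.128491 ≈ 0.7023.

0.7023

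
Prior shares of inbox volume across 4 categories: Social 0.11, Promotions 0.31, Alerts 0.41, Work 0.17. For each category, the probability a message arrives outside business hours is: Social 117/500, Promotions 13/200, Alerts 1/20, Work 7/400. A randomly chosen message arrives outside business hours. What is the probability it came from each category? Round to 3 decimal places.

Social 0.371, Promotions 0.290, Alerts 0.296, Work 0.043

Unnormalized posteriors (prior × likelihood):
  Social: 0.11 × 0.234 = 0.02574
  Promotions: 0.31 × 0.065 = 0.02015
  Alerts: 0.41 × 0.05 = 0.0205
  Work: 0.17 × 0.0175 = 0.002975
Normalizing constant = 0.069365.
P(Social | off-hours) = 0.02574/0.069365 ≈ 0.371
P(Promotions | off-hours) = 0.02015/0.069365 ≈ 0.290
P(Alerts | off-hours) = 0.0205/0.069365 ≈ 0.296
P(Work | off-hours) = 0.002975/0.069365 ≈ 0.043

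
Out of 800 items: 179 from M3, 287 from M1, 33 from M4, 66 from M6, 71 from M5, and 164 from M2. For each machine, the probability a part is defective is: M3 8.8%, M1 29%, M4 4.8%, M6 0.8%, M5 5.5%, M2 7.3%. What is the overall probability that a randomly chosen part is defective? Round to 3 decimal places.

By Bayes' rule, posterior ∝ prior × likelihood:
  M3: 0.22375 × 0.088 = 0.01969
  M1: 0.35875 × 0.29 = 0.1040375
  M4: 0.04125 × 0.048 = 0.00198
  M6: 0.0825 × 0.008 = 0.00066
  M5: 0.08875 × 0.055 = 0.00488125
  M2: 0.205 × 0.073 = 0.014965
P(defective) = 0.01969 + 0.1040375 + 0.00198 + 0.00066 + 0.00488125 + 0.014965 = 0.14621375 → 0.146.

0.146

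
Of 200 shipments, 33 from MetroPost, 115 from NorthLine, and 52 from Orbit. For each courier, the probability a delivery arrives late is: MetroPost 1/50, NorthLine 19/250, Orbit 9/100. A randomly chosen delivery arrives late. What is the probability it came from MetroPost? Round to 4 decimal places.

0.0469

Unnormalized posteriors (prior × likelihood):
  MetroPost: 0.165 × 0.02 = 0.0033
  NorthLine: 0.575 × 0.076 = 0.0437
  Orbit: 0.26 × 0.09 = 0.0234
Total = 0.0704.
P(MetroPost | evidence) = 0.0033 / 0.0704 ≈ 0.0469.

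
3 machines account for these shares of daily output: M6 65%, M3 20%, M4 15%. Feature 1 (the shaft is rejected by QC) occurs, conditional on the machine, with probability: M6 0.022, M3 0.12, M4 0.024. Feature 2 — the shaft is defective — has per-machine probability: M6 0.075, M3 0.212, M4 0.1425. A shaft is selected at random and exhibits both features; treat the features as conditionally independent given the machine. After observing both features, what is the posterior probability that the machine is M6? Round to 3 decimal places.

0.161

By Bayes' rule, posterior ∝ prior × likelihood:
  M6: 0.65 × 0.022 × 0.075 = 0.0010725
  M3: 0.2 × 0.12 × 0.212 = 0.005088
  M4: 0.15 × 0.024 × 0.1425 = 0.000513
Total = 0.0066735.
P(M6 | evidence) = 0.0010725 / 0.0066735 ≈ 0.161.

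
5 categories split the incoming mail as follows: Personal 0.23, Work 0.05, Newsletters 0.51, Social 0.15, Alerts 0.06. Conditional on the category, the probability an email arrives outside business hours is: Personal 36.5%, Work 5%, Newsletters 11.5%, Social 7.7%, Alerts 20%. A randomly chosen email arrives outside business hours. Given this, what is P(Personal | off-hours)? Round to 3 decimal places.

0.498

Compute prior × likelihood for every hypothesis:
  Personal: 0.23 × 0.365 = 0.08395
  Work: 0.05 × 0.05 = 0.0025
  Newsletters: 0.51 × 0.115 = 0.05865
  Social: 0.15 × 0.077 = 0.01155
  Alerts: 0.06 × 0.2 = 0.012
Total = 0.16865.
P(Personal | evidence) = 0.08395 / 0.16865 ≈ 0.498.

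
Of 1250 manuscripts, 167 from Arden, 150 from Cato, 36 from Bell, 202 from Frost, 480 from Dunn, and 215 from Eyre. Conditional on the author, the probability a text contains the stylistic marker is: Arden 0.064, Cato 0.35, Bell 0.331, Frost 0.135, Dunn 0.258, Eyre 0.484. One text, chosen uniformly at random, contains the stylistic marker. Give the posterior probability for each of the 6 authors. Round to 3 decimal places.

Compute prior × likelihood for every hypothesis:
  Arden: 0.1336 × 0.064 = 0.0085504
  Cato: 0.12 × 0.35 = 0.042
  Bell: 0.0288 × 0.331 = 0.0095328
  Frost: 0.1616 × 0.135 = 0.021816
  Dunn: 0.384 × 0.258 = 0.099072
  Eyre: 0.172 × 0.484 = 0.083248
Normalizing constant = 0.2642192.
P(Arden | marker) = 0.0085504/0.2642192 ≈ 0.032
P(Cato | marker) = 0.042/0.2642192 ≈ 0.159
P(Bell | marker) = 0.0095328/0.2642192 ≈ 0.036
P(Frost | marker) = 0.021816/0.2642192 ≈ 0.083
P(Dunn | marker) = 0.099072/0.2642192 ≈ 0.375
P(Eyre | marker) = 0.083248/0.2642192 ≈ 0.315

Arden 0.032, Cato 0.159, Bell 0.036, Frost 0.083, Dunn 0.375, Eyre 0.315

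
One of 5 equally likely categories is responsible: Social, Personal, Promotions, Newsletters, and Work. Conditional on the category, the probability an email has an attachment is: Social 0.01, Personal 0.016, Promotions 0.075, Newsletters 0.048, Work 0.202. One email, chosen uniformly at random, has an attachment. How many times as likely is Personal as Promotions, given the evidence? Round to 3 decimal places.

0.213

Since the prior is uniform, the posterior is proportional to the likelihood:
  Social: 0.01
  Personal: 0.016
  Promotions: 0.075
  Newsletters: 0.048
  Work: 0.202
Sum = 0.351.
The ratio is 0.016 / 0.075 (the normalizer cancels) = 0.213.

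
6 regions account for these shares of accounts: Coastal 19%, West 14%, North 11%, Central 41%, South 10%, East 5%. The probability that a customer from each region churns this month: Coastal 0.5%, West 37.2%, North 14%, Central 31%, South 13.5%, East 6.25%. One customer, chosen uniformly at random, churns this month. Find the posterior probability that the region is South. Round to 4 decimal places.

Unnormalized posteriors (prior × likelihood):
  Coastal: 0.19 × 0.005 = 0.00095
  West: 0.14 × 0.372 = 0.05208
  North: 0.11 × 0.14 = 0.0154
  Central: 0.41 × 0.31 = 0.1271
  South: 0.1 × 0.135 = 0.0135
  East: 0.05 × 0.0625 = 0.003125
Normalizing constant = 0.212155.
P(South | evidence) = 0.0135 / 0.212155 ≈ 0.0636.

0.0636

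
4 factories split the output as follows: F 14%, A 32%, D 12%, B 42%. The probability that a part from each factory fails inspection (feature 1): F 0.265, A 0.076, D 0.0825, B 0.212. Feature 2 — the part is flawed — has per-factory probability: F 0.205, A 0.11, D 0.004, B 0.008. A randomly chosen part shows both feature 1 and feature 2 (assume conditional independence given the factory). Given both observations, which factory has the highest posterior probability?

F

Compute prior × likelihood for every hypothesis:
  F: 0.14 × 0.265 × 0.205 = 0.0076055
  A: 0.32 × 0.076 × 0.11 = 0.0026752
  D: 0.12 × 0.0825 × 0.004 = 0.0000396
  B: 0.42 × 0.212 × 0.008 = 0.00071232
Sum = 0.01103262.
Largest term belongs to F, so F is most probable.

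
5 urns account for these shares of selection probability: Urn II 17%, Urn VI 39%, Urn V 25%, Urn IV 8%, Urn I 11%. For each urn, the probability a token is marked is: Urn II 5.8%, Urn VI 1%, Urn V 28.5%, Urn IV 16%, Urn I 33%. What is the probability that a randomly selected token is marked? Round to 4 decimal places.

0.1341

Compute prior × likelihood for every hypothesis:
  Urn II: 0.17 × 0.058 = 0.00986
  Urn VI: 0.39 × 0.01 = 0.0039
  Urn V: 0.25 × 0.285 = 0.07125
  Urn IV: 0.08 × 0.16 = 0.0128
  Urn I: 0.11 × 0.33 = 0.0363
P(marked) = 0.00986 + 0.0039 + 0.07125 + 0.0128 + 0.0363 = 0.13411 → 0.1341.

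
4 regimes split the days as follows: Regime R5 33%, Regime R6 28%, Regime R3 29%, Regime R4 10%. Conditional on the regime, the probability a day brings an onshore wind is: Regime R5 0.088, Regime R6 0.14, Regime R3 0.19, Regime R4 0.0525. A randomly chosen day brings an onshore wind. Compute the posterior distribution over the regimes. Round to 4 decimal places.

Regime R5 0.2258, Regime R6 0.3048, Regime R3 0.4285, Regime R4 0.0408

Compute prior × likelihood for every hypothesis:
  Regime R5: 0.33 × 0.088 = 0.02904
  Regime R6: 0.28 × 0.14 = 0.0392
  Regime R3: 0.29 × 0.19 = 0.0551
  Regime R4: 0.1 × 0.0525 = 0.00525
Total = 0.12859.
P(Regime R5 | onshore) = 0.02904/0.12859 ≈ 0.2258
P(Regime R6 | onshore) = 0.0392/0.12859 ≈ 0.3048
P(Regime R3 | onshore) = 0.0551/0.12859 ≈ 0.4285
P(Regime R4 | onshore) = 0.00525/0.12859 ≈ 0.0408
(Check: 0.2258+0.3048+0.4285+0.0408 = 0.9999.)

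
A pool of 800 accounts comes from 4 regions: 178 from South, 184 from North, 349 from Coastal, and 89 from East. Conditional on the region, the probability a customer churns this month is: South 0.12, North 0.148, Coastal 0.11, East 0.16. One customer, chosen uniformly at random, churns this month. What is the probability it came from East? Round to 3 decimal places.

0.141

Unnormalized posteriors (prior × likelihood):
  South: 0.2225 × 0.12 = 0.0267
  North: 0.23 × 0.148 = 0.03404
  Coastal: 0.43625 × 0.11 = 0.0479875
  East: 0.11125 × 0.16 = 0.0178
Normalizing constant = 0.1265275.
P(East | evidence) = 0.0178 / 0.1265275 ≈ 0.141.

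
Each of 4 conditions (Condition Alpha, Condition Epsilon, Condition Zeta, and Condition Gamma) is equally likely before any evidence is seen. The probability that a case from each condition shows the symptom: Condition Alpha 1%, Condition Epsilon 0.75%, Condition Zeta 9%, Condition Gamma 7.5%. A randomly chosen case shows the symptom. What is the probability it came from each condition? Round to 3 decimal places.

With a uniform prior (1/4 each), posterior ∝ likelihood:
  Condition Alpha: 0.01
  Condition Epsilon: 0.0075
  Condition Zeta: 0.09
  Condition Gamma: 0.075
Normalizing constant = 0.1825.
P(Condition Alpha | symptomatic) = 0.01/0.1825 ≈ 0.055
P(Condition Epsilon | symptomatic) = 0.0075/0.1825 ≈ 0.041
P(Condition Zeta | symptomatic) = 0.09/0.1825 ≈ 0.493
P(Condition Gamma | symptomatic) = 0.075/0.1825 ≈ 0.411

Condition Alpha 0.055, Condition Epsilon 0.041, Condition Zeta 0.493, Condition Gamma 0.411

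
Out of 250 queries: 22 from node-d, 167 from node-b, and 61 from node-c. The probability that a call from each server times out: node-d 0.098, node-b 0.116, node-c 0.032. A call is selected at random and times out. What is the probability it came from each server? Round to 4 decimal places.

node-d 0.0918, node-b 0.8250, node-c 0.0831

By Bayes' rule, posterior ∝ prior × likelihood:
  node-d: 0.088 × 0.098 = 0.008624
  node-b: 0.668 × 0.116 = 0.077488
  node-c: 0.244 × 0.032 = 0.007808
Sum = 0.09392.
P(node-d | timeout) = 0.008624/0.09392 ≈ 0.0918
P(node-b | timeout) = 0.077488/0.09392 ≈ 0.8250
P(node-c | timeout) = 0.007808/0.09392 ≈ 0.0831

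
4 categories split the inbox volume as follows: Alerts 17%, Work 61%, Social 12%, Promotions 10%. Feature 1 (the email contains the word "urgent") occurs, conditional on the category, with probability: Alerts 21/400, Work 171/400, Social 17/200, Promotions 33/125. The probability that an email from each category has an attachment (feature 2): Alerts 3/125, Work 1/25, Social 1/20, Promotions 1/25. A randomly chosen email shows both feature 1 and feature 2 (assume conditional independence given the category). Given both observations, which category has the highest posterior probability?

Work

Prior × likelihood for each hypothesis:
  Alerts: 0.17 × 0.0525 × 0.024 = 0.0002142
  Work: 0.61 × 0.4275 × 0.04 = 0.010431
  Social: 0.12 × 0.085 × 0.05 = 0.00051
  Promotions: 0.1 × 0.264 × 0.04 = 0.001056
Normalizing constant = 0.0122112.
Largest term belongs to Work, so Work is most probable.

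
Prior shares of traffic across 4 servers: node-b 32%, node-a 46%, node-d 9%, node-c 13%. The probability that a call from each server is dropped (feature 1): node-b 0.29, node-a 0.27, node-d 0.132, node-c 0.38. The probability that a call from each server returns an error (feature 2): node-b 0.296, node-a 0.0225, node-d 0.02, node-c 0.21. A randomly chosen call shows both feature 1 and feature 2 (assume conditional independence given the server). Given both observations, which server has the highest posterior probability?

Unnormalized posteriors (prior × likelihood):
  node-b: 0.32 × 0.29 × 0.296 = 0.0274688
  node-a: 0.46 × 0.27 × 0.0225 = 0.0027945
  node-d: 0.09 × 0.132 × 0.02 = 0.0002376
  node-c: 0.13 × 0.38 × 0.21 = 0.010374
Sum = 0.0408749.
Largest term belongs to node-b, so node-b is most probable.

node-b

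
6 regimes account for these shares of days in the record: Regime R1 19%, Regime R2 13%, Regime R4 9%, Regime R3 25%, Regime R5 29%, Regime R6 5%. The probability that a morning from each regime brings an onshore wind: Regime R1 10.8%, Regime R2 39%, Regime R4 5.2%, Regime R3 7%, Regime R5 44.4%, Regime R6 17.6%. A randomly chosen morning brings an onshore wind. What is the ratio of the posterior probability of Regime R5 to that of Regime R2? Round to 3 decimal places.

2.540

Compute prior × likelihood for every hypothesis:
  Regime R1: 0.19 × 0.108 = 0.02052
  Regime R2: 0.13 × 0.39 = 0.0507
  Regime R4: 0.09 × 0.052 = 0.00468
  Regime R3: 0.25 × 0.07 = 0.0175
  Regime R5: 0.29 × 0.444 = 0.12876
  Regime R6: 0.05 × 0.176 = 0.0088
Sum = 0.23096.
The ratio is 0.12876 / 0.0507 (the normalizer cancels) = 2.540.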